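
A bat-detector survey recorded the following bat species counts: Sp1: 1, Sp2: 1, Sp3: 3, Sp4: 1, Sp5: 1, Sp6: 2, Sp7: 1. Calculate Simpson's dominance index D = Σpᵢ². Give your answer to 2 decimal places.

Total N = 1+1+3+1+1+2+1 = 10, so the proportions are 0.1, 0.1, 0.3, 0.1, 0.1, 0.2, 0.1 (working shown to 4 dp, full precision carried).
D = 0.1² + 0.1² + 0.3² + 0.1² + 0.1² + 0.2² + 0.1² = 0.0100 + 0.0100 + 0.0900 + 0.0100 + 0.0100 + 0.0400 + 0.0100 = 0.1800.
To 2 decimal places, D = 0.18.

0.18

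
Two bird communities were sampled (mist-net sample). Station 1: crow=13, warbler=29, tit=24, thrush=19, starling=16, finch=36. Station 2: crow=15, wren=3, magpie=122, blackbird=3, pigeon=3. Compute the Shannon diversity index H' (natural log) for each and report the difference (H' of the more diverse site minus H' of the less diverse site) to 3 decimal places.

Station 1: N=137, proportions 0.09489, 0.21168, 0.17518, 0.13869, 0.11679, 0.26277, giving H' = 1.73325 (working shown to 5 dp, full precision carried).
Station 2: N=146, proportions 0.10274, 0.02055, 0.83562, 0.02055, 0.02055, giving H' = 0.62334.
Difference = |1.73325 − 0.62334| = 1.10991, i.e. 1.110 to 3 decimal places.

1.110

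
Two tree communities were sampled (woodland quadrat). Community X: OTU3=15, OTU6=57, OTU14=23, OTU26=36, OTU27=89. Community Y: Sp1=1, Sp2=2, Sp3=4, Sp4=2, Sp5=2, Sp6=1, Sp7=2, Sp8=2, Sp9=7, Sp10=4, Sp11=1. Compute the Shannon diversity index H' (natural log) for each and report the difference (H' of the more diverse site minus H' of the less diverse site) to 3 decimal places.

Community X: N=220, proportions 0.06818, 0.25909, 0.10455, 0.16364, 0.40455, giving H' = 1.43142 (working shown to 5 dp, full precision carried).
Community Y: N=28, proportions 0.03571, 0.07143, 0.14286, 0.07143, 0.07143, 0.03571, 0.07143, 0.07143, 0.25, 0.14286, 0.03571, giving H' = 2.20209.
Difference = |1.43142 − 2.20209| = 0.77067, i.e. 0.771 to 3 decimal places.

0.771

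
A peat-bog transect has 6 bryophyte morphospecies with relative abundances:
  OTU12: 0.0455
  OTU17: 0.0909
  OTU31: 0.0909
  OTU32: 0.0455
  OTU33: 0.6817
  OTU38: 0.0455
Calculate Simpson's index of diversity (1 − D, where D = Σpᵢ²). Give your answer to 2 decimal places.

D = 0.0455² + 0.0909² + 0.0909² + 0.0455² + 0.6817² + 0.0455² = 0.0021 + 0.0083 + 0.0083 + 0.0021 + 0.4647 + 0.0021 = 0.4875 (working shown to 4 dp, full precision carried).
So 1 − D = 0.5125, i.e. 0.51 to 2 decimal places.

0.51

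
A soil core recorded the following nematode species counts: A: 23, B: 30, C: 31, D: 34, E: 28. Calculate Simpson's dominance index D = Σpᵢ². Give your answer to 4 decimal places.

0.2031

Total N = 23+30+31+34+28 = 146, so the proportions are 0.157534, 0.205479, 0.212329, 0.232877, 0.191781 (working shown to 6 dp, full precision carried).
D = 0.157534² + 0.205479² + 0.212329² + 0.232877² + 0.191781² = 0.024817 + 0.042222 + 0.045084 + 0.054232 + 0.036780 = 0.203134.
To 4 decimal places, D = 0.2031.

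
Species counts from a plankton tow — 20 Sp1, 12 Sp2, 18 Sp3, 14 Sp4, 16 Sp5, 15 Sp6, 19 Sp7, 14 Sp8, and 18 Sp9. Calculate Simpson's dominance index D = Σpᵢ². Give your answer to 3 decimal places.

0.114

Total N = 20+12+18+14+16+15+19+14+18 = 146, so the proportions are 0.13699, 0.08219, 0.12329, 0.09589, 0.10959, 0.10274, 0.13014, 0.09589, 0.12329 (working shown to 5 dp, full precision carried).
D = 0.13699² + 0.08219² + 0.12329² + 0.09589² + 0.10959² + 0.10274² + 0.13014² + 0.09589² + 0.12329² = 0.01877 + 0.00676 + 0.01520 + 0.00919 + 0.01201 + 0.01056 + 0.01694 + 0.00919 + 0.01520 = 0.11381.
To 3 decimal places, D = 0.114.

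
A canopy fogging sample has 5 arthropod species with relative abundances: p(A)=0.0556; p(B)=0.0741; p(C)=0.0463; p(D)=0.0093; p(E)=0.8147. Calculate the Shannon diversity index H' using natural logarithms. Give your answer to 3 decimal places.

0.706

Each pᵢ ln pᵢ term (working shown to 5 dp, full precision carried): 0.0556×(-2.88957)=-0.16066, 0.0741×(-2.60234)=-0.19283, 0.0463×(-3.07261)=-0.14226, 0.0093×(-4.67774)=-0.04350, 0.8147×(-0.20494)=-0.16696.
Sum = -0.70622, so H' = 0.706.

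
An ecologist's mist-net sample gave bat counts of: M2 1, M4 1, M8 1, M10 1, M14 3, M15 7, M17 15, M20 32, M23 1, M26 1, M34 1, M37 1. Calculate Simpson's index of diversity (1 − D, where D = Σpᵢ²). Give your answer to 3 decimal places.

0.689

Total N = 1+1+1+1+3+7+15+32+1+1+1+1 = 65, so the proportions are 0.01538, 0.01538, 0.01538, 0.01538, 0.04615, 0.10769, 0.23077, 0.49231, 0.01538, 0.01538, 0.01538, 0.01538 (working shown to 5 dp, full precision carried).
D = 0.01538² + 0.01538² + 0.01538² + 0.01538² + 0.04615² + 0.10769² + 0.23077² + 0.49231² + 0.01538² + 0.01538² + 0.01538² + 0.01538² = 0.00024 + 0.00024 + 0.00024 + 0.00024 + 0.00213 + 0.01160 + 0.05325 + 0.24237 + 0.00024 + 0.00024 + 0.00024 + 0.00024 = 0.31124.
So 1 − D = 0.68876, i.e. 0.689 to 3 decimal places.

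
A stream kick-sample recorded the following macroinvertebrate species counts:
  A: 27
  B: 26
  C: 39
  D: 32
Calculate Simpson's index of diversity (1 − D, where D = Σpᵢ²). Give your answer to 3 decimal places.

0.743

Total N = 27+26+39+32 = 124, so the proportions are 0.21774, 0.20968, 0.31452, 0.25806 (working shown to 5 dp, full precision carried).
D = 0.21774² + 0.20968² + 0.31452² + 0.25806² = 0.04741 + 0.04396 + 0.09892 + 0.06660 = 0.25689.
So 1 − D = 0.74311, i.e. 0.743 to 3 decimal places.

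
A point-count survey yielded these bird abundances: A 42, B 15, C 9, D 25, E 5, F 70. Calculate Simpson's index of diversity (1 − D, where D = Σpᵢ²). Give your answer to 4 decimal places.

Total N = 42+15+9+25+5+70 = 166, so the proportions are 0.253012, 0.090361, 0.054217, 0.150602, 0.03012, 0.421687 (working shown to 6 dp, full precision carried).
D = 0.253012² + 0.090361² + 0.054217² + 0.150602² + 0.03012² + 0.421687² = 0.064015 + 0.008165 + 0.002939 + 0.022681 + 0.000907 + 0.177820 = 0.276528.
So 1 − D = 0.723472, i.e. 0.7235 to 4 decimal places.

0.7235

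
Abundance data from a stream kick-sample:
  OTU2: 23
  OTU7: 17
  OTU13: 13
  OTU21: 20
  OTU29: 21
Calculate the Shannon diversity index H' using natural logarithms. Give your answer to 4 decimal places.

Total N = 23+17+13+20+21 = 94, so the proportions are 0.244681, 0.180851, 0.138298, 0.212766, 0.223404 (working shown to 6 dp, full precision carried).
Each pᵢ ln pᵢ term: 0.244681×(-1.407801)=-0.344462, 0.180851×(-1.710081)=-0.309270, 0.138298×(-1.978345)=-0.273601, 0.212766×(-1.547563)=-0.329269, 0.223404×(-1.498772)=-0.334832.
Sum = -1.591434, so H' = 1.5914.

1.5914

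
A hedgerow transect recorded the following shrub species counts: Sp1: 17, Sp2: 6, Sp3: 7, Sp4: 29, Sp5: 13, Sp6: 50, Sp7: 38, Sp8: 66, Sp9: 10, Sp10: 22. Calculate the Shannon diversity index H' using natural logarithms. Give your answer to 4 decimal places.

Total N = 17+6+7+29+13+50+38+66+10+22 = 258, so the proportions are 0.065891, 0.023256, 0.027132, 0.112403, 0.050388, 0.193798, 0.147287, 0.255814, 0.03876, 0.085271 (working shown to 6 dp, full precision carried).
Each pᵢ ln pᵢ term: 0.065891×(-2.719746)=-0.179208, 0.023256×(-3.761200)=-0.087470, 0.027132×(-3.607049)=-0.097866, 0.112403×(-2.185664)=-0.245675, 0.050388×(-2.988010)=-0.150559, 0.193798×(-1.640937)=-0.318011, 0.147287×(-1.915373)=-0.282109, 0.255814×(-1.363305)=-0.348752, 0.03876×(-3.250374)=-0.125984, 0.085271×(-2.461917)=-0.209931.
Sum = -2.045565, so H' = 2.0456.

2.0456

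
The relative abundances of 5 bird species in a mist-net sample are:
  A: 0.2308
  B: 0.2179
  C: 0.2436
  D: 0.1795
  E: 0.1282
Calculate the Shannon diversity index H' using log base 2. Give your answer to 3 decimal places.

Each pᵢ log₂ pᵢ term (working shown to 5 dp, full precision carried): 0.2308×(-2.11528)=-0.48821, 0.2179×(-2.19826)=-0.47900, 0.2436×(-2.03741)=-0.49631, 0.1795×(-2.47794)=-0.44479, 0.1282×(-2.96353)=-0.37992.
Sum = -2.28824, so H' = 2.288.

2.288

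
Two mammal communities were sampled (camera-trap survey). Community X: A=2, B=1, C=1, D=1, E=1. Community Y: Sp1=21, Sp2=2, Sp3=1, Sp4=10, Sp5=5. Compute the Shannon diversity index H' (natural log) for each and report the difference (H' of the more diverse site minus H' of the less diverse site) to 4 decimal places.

0.3688

Community X: N=6, proportions 0.3333333, 0.1666667, 0.1666667, 0.1666667, 0.1666667, giving H' = 1.5607104 (working shown to 7 dp, full precision carried).
Community Y: N=39, proportions 0.5384615, 0.0512821, 0.025641, 0.2564103, 0.1282051, giving H' = 1.1919128.
Difference = |1.5607104 − 1.1919128| = 0.3687976, i.e. 0.3688 to 4 decimal places.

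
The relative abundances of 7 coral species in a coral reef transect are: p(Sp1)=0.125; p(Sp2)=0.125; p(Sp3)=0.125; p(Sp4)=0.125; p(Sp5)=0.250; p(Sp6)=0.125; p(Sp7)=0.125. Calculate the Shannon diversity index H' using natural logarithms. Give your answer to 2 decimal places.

Each pᵢ ln pᵢ term (working shown to 4 dp, full precision carried): 0.125×(-2.0794)=-0.2599, 0.125×(-2.0794)=-0.2599, 0.125×(-2.0794)=-0.2599, 0.125×(-2.0794)=-0.2599, 0.25×(-1.3863)=-0.3466, 0.125×(-2.0794)=-0.2599, 0.125×(-2.0794)=-0.2599.
Sum = -1.9062, so H' = 1.91.

1.91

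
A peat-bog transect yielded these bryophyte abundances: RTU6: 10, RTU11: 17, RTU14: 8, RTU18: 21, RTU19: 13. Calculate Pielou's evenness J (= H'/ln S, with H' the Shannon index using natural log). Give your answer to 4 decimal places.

0.9640

Total N = 10+17+8+21+13 = 69, so the proportions are 0.144928, 0.246377, 0.115942, 0.304348, 0.188406 (working shown to 6 dp, full precision carried).
H' = −Σ pᵢ ln pᵢ = −((-0.279931) + (-0.345148) + (-0.249816) + (-0.362047) + (-0.314479)) = 1.551421.
With S = 5 species, ln S = 1.609438, so J = 1.551421/1.609438 = 0.963952, i.e. 0.9640 to 4 decimal places.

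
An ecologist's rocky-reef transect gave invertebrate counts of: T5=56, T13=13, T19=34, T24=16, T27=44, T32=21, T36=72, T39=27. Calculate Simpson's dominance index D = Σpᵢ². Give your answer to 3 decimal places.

0.162

Total N = 56+13+34+16+44+21+72+27 = 283, so the proportions are 0.19788, 0.04594, 0.12014, 0.05654, 0.15548, 0.0742, 0.25442, 0.09541 (working shown to 5 dp, full precision carried).
D = 0.19788² + 0.04594² + 0.12014² + 0.05654² + 0.15548² + 0.0742² + 0.25442² + 0.09541² = 0.03916 + 0.00211 + 0.01443 + 0.00320 + 0.02417 + 0.00551 + 0.06473 + 0.00910 = 0.16241.
To 3 decimal places, D = 0.162.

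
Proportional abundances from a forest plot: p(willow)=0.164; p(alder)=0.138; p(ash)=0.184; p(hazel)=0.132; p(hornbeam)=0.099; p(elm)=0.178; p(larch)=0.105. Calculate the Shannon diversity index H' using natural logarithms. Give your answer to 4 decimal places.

1.9214

Each pᵢ ln pᵢ term (working shown to 6 dp, full precision carried): 0.164×(-1.807889)=-0.296494, 0.138×(-1.980502)=-0.273309, 0.184×(-1.692820)=-0.311479, 0.132×(-2.024953)=-0.267294, 0.099×(-2.312635)=-0.228951, 0.178×(-1.725972)=-0.307223, 0.105×(-2.253795)=-0.236648.
Sum = -1.921398, so H' = 1.9214.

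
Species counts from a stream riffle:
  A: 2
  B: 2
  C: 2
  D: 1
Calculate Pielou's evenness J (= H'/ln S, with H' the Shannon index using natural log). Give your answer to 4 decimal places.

Total N = 2+2+2+1 = 7, so the proportions are 0.285714, 0.285714, 0.285714, 0.142857 (working shown to 6 dp, full precision carried).
H' = −Σ pᵢ ln pᵢ = −((-0.357932) + (-0.357932) + (-0.357932) + (-0.277987)) = 1.351784.
With S = 4 species, ln S = 1.386294, so J = 1.351784/1.386294 = 0.975106, i.e. 0.9751 to 4 decimal places.

0.9751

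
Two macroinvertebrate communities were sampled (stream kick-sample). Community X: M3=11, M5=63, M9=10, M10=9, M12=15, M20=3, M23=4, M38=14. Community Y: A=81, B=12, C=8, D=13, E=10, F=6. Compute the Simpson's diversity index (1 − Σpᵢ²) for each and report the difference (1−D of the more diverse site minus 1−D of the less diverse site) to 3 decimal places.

Community X: N=129, proportions 0.08527, 0.48837, 0.07752, 0.06977, 0.11628, 0.02326, 0.03101, 0.10853, giving 1−D = 0.71654 (working shown to 5 dp, full precision carried).
Community Y: N=130, proportions 0.62308, 0.09231, 0.06154, 0.1, 0.07692, 0.04615, giving 1−D = 0.58142.
Difference = |0.71654 − 0.58142| = 0.13512, i.e. 0.135 to 3 decimal places.

0.135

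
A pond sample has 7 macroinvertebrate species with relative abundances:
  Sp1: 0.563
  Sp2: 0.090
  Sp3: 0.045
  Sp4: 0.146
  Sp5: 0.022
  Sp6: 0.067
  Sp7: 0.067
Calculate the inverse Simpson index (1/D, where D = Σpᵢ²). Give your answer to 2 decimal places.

2.79

D = 0.563² + 0.09² + 0.045² + 0.146² + 0.022² + 0.067² + 0.067² = 0.31697 + 0.00810 + 0.00202 + 0.02132 + 0.00048 + 0.00449 + 0.00449 = 0.35787 (working shown to 5 dp, full precision carried).
So 1/D = 2.7943, i.e. 2.79 to 2 decimal places.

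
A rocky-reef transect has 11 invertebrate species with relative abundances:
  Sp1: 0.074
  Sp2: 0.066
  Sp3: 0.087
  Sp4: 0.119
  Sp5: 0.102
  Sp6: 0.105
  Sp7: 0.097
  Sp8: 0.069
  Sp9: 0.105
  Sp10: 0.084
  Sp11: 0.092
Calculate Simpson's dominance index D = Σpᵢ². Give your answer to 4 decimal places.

0.0937

D = 0.074² + 0.066² + 0.087² + 0.119² + 0.102² + 0.105² + 0.097² + 0.069² + 0.105² + 0.084² + 0.092² = 0.005476 + 0.004356 + 0.007569 + 0.014161 + 0.010404 + 0.011025 + 0.009409 + 0.004761 + 0.011025 + 0.007056 + 0.008464 = 0.093706 (working shown to 6 dp, full precision carried).
To 4 decimal places, D = 0.0937.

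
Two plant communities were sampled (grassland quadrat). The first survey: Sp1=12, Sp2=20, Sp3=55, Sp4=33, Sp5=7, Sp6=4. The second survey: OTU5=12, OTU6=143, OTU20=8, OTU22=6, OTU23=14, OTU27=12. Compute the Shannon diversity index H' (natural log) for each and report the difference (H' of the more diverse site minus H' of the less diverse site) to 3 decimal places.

The first survey: N=131, proportions 0.0916, 0.15267, 0.41985, 0.25191, 0.05344, 0.03053, giving H' = 1.48063 (working shown to 5 dp, full precision carried).
The second survey: N=195, proportions 0.06154, 0.73333, 0.04103, 0.03077, 0.07179, 0.06154, giving H' = 0.99783.
Difference = |1.48063 − 0.99783| = 0.48280, i.e. 0.483 to 3 decimal places.

0.483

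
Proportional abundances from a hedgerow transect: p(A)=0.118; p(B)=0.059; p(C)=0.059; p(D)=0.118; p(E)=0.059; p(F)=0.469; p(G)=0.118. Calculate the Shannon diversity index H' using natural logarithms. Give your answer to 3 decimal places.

1.613

Each pᵢ ln pᵢ term (working shown to 5 dp, full precision carried): 0.118×(-2.13707)=-0.25217, 0.059×(-2.83022)=-0.16698, 0.059×(-2.83022)=-0.16698, 0.118×(-2.13707)=-0.25217, 0.059×(-2.83022)=-0.16698, 0.469×(-0.75715)=-0.35510, 0.118×(-2.13707)=-0.25217.
Sum = -1.61258, so H' = 1.613.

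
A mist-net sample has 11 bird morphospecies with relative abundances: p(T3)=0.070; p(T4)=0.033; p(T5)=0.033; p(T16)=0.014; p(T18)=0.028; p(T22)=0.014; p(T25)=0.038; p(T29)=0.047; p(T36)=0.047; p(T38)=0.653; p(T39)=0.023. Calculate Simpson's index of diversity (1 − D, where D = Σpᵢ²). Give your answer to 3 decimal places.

0.559

D = 0.07² + 0.033² + 0.033² + 0.014² + 0.028² + 0.014² + 0.038² + 0.047² + 0.047² + 0.653² + 0.023² = 0.00490 + 0.00109 + 0.00109 + 0.00020 + 0.00078 + 0.00020 + 0.00144 + 0.00221 + 0.00221 + 0.42641 + 0.00053 = 0.44105 (working shown to 5 dp, full precision carried).
So 1 − D = 0.55895, i.e. 0.559 to 3 decimal places.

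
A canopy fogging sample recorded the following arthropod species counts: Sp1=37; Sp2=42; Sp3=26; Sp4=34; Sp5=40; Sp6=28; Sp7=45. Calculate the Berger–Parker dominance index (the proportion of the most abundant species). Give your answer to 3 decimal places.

0.179

Total N = 37+42+26+34+40+28+45 = 252, so the proportions are 0.14683, 0.16667, 0.10317, 0.13492, 0.15873, 0.11111, 0.17857 (working shown to 5 dp, full precision carried).
The largest proportion is 0.17857, i.e. d = 0.179 to 3 decimal places.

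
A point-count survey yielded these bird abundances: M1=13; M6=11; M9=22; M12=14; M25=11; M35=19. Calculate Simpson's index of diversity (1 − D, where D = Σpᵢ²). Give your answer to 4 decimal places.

0.8207

Total N = 13+11+22+14+11+19 = 90, so the proportions are 0.144444, 0.122222, 0.244444, 0.155556, 0.122222, 0.211111 (working shown to 6 dp, full precision carried).
D = 0.144444² + 0.122222² + 0.244444² + 0.155556² + 0.122222² + 0.211111² = 0.020864 + 0.014938 + 0.059753 + 0.024198 + 0.014938 + 0.044568 = 0.179259.
So 1 − D = 0.820741, i.e. 0.8207 to 4 decimal places.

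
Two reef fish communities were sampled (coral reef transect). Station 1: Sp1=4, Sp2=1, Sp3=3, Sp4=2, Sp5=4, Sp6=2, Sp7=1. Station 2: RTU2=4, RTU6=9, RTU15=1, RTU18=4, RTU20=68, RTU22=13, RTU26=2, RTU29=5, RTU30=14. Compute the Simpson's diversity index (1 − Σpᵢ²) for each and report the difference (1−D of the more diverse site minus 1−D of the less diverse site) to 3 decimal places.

0.180

Station 1: N=17, proportions 0.23529, 0.05882, 0.17647, 0.11765, 0.23529, 0.11765, 0.05882, giving 1−D = 0.82353 (working shown to 5 dp, full precision carried).
Station 2: N=120, proportions 0.03333, 0.075, 0.00833, 0.03333, 0.56667, 0.10833, 0.01667, 0.04167, 0.11667, giving 1−D = 0.64361.
Difference = |0.82353 − 0.64361| = 0.17992, i.e. 0.180 to 3 decimal places.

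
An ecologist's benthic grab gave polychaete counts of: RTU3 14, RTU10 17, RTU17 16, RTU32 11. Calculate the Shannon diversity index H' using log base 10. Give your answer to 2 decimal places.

0.60

Total N = 14+17+16+11 = 58, so the proportions are 0.2414, 0.2931, 0.2759, 0.1897 (working shown to 4 dp, full precision carried).
Each pᵢ log₁₀ pᵢ term: 0.2414×(-0.6173)=-0.1490, 0.2931×(-0.5330)=-0.1562, 0.2759×(-0.5593)=-0.1543, 0.1897×(-0.7220)=-0.1369.
Sum = -0.5965, so H' = 0.60.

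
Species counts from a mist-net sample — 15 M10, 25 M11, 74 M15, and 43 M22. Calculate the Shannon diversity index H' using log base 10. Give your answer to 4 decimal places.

0.5325

Total N = 15+25+74+43 = 157, so the proportions are 0.095541, 0.159236, 0.471338, 0.273885 (working shown to 6 dp, full precision carried).
Each pᵢ log₁₀ pᵢ term: 0.095541×(-1.019808)=-0.097434, 0.159236×(-0.797960)=-0.127064, 0.471338×(-0.326668)=-0.153971, 0.273885×(-0.562431)=-0.154042.
Sum = -0.532510, so H' = 0.5325.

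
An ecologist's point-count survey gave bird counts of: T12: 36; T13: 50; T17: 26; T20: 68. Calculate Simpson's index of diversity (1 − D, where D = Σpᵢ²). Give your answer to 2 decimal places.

Total N = 36+50+26+68 = 180, so the proportions are 0.2, 0.2778, 0.1444, 0.3778 (working shown to 4 dp, full precision carried).
D = 0.2² + 0.2778² + 0.1444² + 0.3778² = 0.0400 + 0.0772 + 0.0209 + 0.1427 = 0.2807.
So 1 − D = 0.7193, i.e. 0.72 to 2 decimal places.

0.72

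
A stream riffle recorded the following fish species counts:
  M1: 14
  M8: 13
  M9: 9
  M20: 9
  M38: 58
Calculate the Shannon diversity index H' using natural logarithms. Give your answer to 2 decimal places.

1.28

Total N = 14+13+9+9+58 = 103, so the proportions are 0.1359, 0.1262, 0.0874, 0.0874, 0.5631 (working shown to 4 dp, full precision carried).
Each pᵢ ln pᵢ term: 0.1359×(-1.9957)=-0.2713, 0.1262×(-2.0698)=-0.2612, 0.0874×(-2.4375)=-0.2130, 0.0874×(-2.4375)=-0.2130, 0.5631×(-0.5743)=-0.3234.
Sum = -1.2818, so H' = 1.28.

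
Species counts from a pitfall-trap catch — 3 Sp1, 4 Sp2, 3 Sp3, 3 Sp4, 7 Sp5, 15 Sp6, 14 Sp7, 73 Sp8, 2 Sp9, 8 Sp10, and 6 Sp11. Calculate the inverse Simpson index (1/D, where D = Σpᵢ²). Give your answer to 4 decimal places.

Total N = 3+4+3+3+7+15+14+73+2+8+6 = 138, so the proportions are 0.02173913, 0.02898551, 0.02173913, 0.02173913, 0.05072464, 0.10869565, 0.10144928, 0.52898551, 0.01449275, 0.05797101, 0.04347826 (working shown to 8 dp, full precision carried).
D = 0.02173913² + 0.02898551² + 0.02173913² + 0.02173913² + 0.05072464² + 0.10869565² + 0.10144928² + 0.52898551² + 0.01449275² + 0.05797101² + 0.04347826² = 0.00047259 + 0.00084016 + 0.00047259 + 0.00047259 + 0.00257299 + 0.01181474 + 0.01029196 + 0.27982567 + 0.00021004 + 0.00336064 + 0.00189036 = 0.31222432.
So 1/D = 3.202825, i.e. 3.2028 to 4 decimal places.

3.2028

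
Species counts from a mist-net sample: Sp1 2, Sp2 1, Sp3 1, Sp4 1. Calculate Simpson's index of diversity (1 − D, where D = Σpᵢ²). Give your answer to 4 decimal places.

Total N = 2+1+1+1 = 5, so the proportions are 0.4, 0.2, 0.2, 0.2 (working shown to 6 dp, full precision carried).
D = 0.4² + 0.2² + 0.2² + 0.2² = 0.160000 + 0.040000 + 0.040000 + 0.040000 = 0.280000.
So 1 − D = 0.720000, i.e. 0.7200 to 4 decimal places.

0.7200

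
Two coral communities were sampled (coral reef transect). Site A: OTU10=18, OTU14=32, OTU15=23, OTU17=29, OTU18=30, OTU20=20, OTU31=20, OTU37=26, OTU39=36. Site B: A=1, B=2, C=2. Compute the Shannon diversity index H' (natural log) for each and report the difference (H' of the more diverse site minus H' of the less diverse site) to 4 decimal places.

Site A: N=234, proportions 0.076923, 0.136752, 0.098291, 0.123932, 0.128205, 0.08547, 0.08547, 0.111111, 0.153846, giving H' = 2.172071 (working shown to 6 dp, full precision carried).
Site B: N=5, proportions 0.2, 0.4, 0.4, giving H' = 1.054920.
Difference = |2.172071 − 1.054920| = 1.117151, i.e. 1.1172 to 4 decimal places.

1.1172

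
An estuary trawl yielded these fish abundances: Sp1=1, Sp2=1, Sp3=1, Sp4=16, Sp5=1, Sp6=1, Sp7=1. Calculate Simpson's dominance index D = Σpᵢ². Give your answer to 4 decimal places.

Total N = 1+1+1+16+1+1+1 = 22, so the proportions are 0.045455, 0.045455, 0.045455, 0.727273, 0.045455, 0.045455, 0.045455 (working shown to 6 dp, full precision carried).
D = 0.045455² + 0.045455² + 0.045455² + 0.727273² + 0.045455² + 0.045455² + 0.045455² = 0.002066 + 0.002066 + 0.002066 + 0.528926 + 0.002066 + 0.002066 + 0.002066 = 0.541322.
To 4 decimal places, D = 0.5413.

0.5413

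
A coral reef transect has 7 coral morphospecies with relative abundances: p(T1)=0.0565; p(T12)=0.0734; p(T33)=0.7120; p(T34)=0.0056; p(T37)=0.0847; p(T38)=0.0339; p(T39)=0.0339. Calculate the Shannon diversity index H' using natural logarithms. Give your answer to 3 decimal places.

1.064

Each pᵢ ln pᵢ term (working shown to 5 dp, full precision carried): 0.0565×(-2.87351)=-0.16235, 0.0734×(-2.61183)=-0.19171, 0.712×(-0.33968)=-0.24185, 0.0056×(-5.18499)=-0.02904, 0.0847×(-2.46864)=-0.20909, 0.0339×(-3.38434)=-0.11473, 0.0339×(-3.38434)=-0.11473.
Sum = -1.06350, so H' = 1.064.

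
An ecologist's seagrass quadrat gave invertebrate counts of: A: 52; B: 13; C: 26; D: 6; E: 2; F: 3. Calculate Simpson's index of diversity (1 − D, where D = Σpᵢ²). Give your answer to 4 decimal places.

0.6542

Total N = 52+13+26+6+2+3 = 102, so the proportions are 0.509804, 0.127451, 0.254902, 0.058824, 0.019608, 0.029412 (working shown to 6 dp, full precision carried).
D = 0.509804² + 0.127451² + 0.254902² + 0.058824² + 0.019608² + 0.029412² = 0.259900 + 0.016244 + 0.064975 + 0.003460 + 0.000384 + 0.000865 = 0.345829.
So 1 − D = 0.654171, i.e. 0.6542 to 4 decimal places.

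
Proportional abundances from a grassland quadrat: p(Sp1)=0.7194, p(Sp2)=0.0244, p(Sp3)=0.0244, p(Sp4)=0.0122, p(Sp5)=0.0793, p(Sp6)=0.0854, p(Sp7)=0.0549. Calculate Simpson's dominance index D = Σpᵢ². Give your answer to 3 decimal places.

0.535

D = 0.7194² + 0.0244² + 0.0244² + 0.0122² + 0.0793² + 0.0854² + 0.0549² = 0.51754 + 0.00060 + 0.00060 + 0.00015 + 0.00629 + 0.00729 + 0.00301 = 0.53547 (working shown to 5 dp, full precision carried).
To 3 decimal places, D = 0.535.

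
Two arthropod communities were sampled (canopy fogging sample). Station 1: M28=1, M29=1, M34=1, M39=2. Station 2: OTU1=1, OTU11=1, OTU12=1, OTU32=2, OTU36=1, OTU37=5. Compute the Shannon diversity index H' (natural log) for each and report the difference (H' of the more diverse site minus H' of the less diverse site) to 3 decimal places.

0.208

Station 1: N=5, proportions 0.2, 0.2, 0.2, 0.4, giving H' = 1.33218 (working shown to 5 dp, full precision carried).
Station 2: N=11, proportions 0.09091, 0.09091, 0.09091, 0.18182, 0.09091, 0.45455, giving H' = 1.54031.
Difference = |1.33218 − 1.54031| = 0.20813, i.e. 0.208 to 3 decimal places.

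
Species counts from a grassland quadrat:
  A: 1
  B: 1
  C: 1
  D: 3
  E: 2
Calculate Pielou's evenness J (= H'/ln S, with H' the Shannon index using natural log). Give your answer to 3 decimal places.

0.928

Total N = 1+1+1+3+2 = 8, so the proportions are 0.125, 0.125, 0.125, 0.375, 0.25 (working shown to 5 dp, full precision carried).
H' = −Σ pᵢ ln pᵢ = −((-0.25993) + (-0.25993) + (-0.25993) + (-0.36781) + (-0.34657)) = 1.49418.
With S = 5 species, ln S = 1.60944, so J = 1.49418/1.60944 = 0.92838, i.e. 0.928 to 3 decimal places.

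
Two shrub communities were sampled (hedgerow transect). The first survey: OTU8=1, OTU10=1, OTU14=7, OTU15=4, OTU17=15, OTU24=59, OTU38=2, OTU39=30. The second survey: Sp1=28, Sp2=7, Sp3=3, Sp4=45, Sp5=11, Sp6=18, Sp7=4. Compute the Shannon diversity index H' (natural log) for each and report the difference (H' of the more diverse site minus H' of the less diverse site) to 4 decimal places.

0.2170

The first survey: N=119, proportions 0.008403, 0.008403, 0.058824, 0.033613, 0.12605, 0.495798, 0.016807, 0.252101, giving H' = 1.385979 (working shown to 6 dp, full precision carried).
The second survey: N=116, proportions 0.241379, 0.060345, 0.025862, 0.387931, 0.094828, 0.155172, 0.034483, giving H' = 1.603009.
Difference = |1.385979 − 1.603009| = 0.217030, i.e. 0.2170 to 4 decimal places.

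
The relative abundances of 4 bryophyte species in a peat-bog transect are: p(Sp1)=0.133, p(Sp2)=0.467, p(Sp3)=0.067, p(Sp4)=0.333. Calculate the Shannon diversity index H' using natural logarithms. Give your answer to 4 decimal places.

1.1712

Each pᵢ ln pᵢ term (working shown to 6 dp, full precision carried): 0.133×(-2.017406)=-0.268315, 0.467×(-0.761426)=-0.355586, 0.067×(-2.703063)=-0.181105, 0.333×(-1.099613)=-0.366171.
Sum = -1.171177, so H' = 1.1712.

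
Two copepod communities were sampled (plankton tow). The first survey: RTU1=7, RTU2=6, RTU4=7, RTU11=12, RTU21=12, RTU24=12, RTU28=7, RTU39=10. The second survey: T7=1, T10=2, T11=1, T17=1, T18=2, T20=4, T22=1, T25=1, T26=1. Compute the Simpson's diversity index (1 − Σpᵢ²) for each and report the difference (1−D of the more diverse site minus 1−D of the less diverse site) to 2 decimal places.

The first survey: N=73, proportions 0.0959, 0.0822, 0.0959, 0.1644, 0.1644, 0.1644, 0.0959, 0.137, giving 1−D = 0.8658 (working shown to 4 dp, full precision carried).
The second survey: N=14, proportions 0.0714, 0.1429, 0.0714, 0.0714, 0.1429, 0.2857, 0.0714, 0.0714, 0.0714, giving 1−D = 0.8469.
Difference = |0.8658 − 0.8469| = 0.0189, i.e. 0.02 to 2 decimal places.

0.02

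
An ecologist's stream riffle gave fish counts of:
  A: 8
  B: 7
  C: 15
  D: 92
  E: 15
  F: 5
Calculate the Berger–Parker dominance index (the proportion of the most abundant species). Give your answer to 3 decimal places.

Total N = 8+7+15+92+15+5 = 142, so the proportions are 0.05634, 0.0493, 0.10563, 0.64789, 0.10563, 0.03521 (working shown to 5 dp, full precision carried).
The largest proportion is 0.64789, i.e. d = 0.648 to 3 decimal places.

0.648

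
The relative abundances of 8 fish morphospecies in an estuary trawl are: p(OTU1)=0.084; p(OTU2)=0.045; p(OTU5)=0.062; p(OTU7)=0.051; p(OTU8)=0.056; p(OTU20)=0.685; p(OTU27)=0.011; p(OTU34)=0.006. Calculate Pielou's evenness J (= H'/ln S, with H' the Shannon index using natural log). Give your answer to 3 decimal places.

H' = −Σ pᵢ ln pᵢ = −((-0.20806) + (-0.13955) + (-0.17240) + (-0.15177) + (-0.16141) + (-0.25916) + (-0.04961) + (-0.03070)) = 1.17266 (working shown to 5 dp, full precision carried).
With S = 8 species, ln S = 2.07944, so J = 1.17266/2.07944 = 0.56393, i.e. 0.564 to 3 decimal places.

0.564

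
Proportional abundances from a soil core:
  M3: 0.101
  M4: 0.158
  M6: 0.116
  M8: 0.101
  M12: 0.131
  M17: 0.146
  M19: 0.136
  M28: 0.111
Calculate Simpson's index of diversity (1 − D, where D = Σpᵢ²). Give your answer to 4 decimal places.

0.8719

D = 0.101² + 0.158² + 0.116² + 0.101² + 0.131² + 0.146² + 0.136² + 0.111² = 0.010201 + 0.024964 + 0.013456 + 0.010201 + 0.017161 + 0.021316 + 0.018496 + 0.012321 = 0.128116 (working shown to 6 dp, full precision carried).
So 1 − D = 0.871884, i.e. 0.8719 to 4 decimal places.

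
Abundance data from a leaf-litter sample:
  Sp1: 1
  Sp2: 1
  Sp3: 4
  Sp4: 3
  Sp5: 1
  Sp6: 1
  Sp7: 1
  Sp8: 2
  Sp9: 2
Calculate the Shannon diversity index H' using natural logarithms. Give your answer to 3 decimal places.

Total N = 1+1+4+3+1+1+1+2+2 = 16, so the proportions are 0.0625, 0.0625, 0.25, 0.1875, 0.0625, 0.0625, 0.0625, 0.125, 0.125 (working shown to 5 dp, full precision carried).
Each pᵢ ln pᵢ term: 0.0625×(-2.77259)=-0.17329, 0.0625×(-2.77259)=-0.17329, 0.25×(-1.38629)=-0.34657, 0.1875×(-1.67398)=-0.31387, 0.0625×(-2.77259)=-0.17329, 0.0625×(-2.77259)=-0.17329, 0.0625×(-2.77259)=-0.17329, 0.125×(-2.07944)=-0.25993, 0.125×(-2.07944)=-0.25993.
Sum = -2.04674, so H' = 2.047.

2.047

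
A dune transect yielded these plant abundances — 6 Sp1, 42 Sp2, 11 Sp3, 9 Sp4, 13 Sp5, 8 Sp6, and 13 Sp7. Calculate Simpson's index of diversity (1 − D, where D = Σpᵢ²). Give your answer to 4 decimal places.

0.7689

Total N = 6+42+11+9+13+8+13 = 102, so the proportions are 0.058824, 0.411765, 0.107843, 0.088235, 0.127451, 0.078431, 0.127451 (working shown to 6 dp, full precision carried).
D = 0.058824² + 0.411765² + 0.107843² + 0.088235² + 0.127451² + 0.078431² + 0.127451² = 0.003460 + 0.169550 + 0.011630 + 0.007785 + 0.016244 + 0.006151 + 0.016244 = 0.231065.
So 1 − D = 0.768935, i.e. 0.7689 to 4 decimal places.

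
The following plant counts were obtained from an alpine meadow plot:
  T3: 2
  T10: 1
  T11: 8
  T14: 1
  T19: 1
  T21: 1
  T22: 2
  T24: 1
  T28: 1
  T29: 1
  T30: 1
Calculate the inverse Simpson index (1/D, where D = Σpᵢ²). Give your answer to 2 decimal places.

Total N = 2+1+8+1+1+1+2+1+1+1+1 = 20, so the proportions are 0.1, 0.05, 0.4, 0.05, 0.05, 0.05, 0.1, 0.05, 0.05, 0.05, 0.05 (working shown to 6 dp, full precision carried).
D = 0.1² + 0.05² + 0.4² + 0.05² + 0.05² + 0.05² + 0.1² + 0.05² + 0.05² + 0.05² + 0.05² = 0.010000 + 0.002500 + 0.160000 + 0.002500 + 0.002500 + 0.002500 + 0.010000 + 0.002500 + 0.002500 + 0.002500 + 0.002500 = 0.200000.
So 1/D = 5.0000, i.e. 5.00 to 2 decimal places.

5.00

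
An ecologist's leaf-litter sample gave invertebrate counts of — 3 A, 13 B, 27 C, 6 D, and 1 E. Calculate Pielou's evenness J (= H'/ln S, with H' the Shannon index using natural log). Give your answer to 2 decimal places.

0.74

Total N = 3+13+27+6+1 = 50, so the proportions are 0.06, 0.26, 0.54, 0.12, 0.02 (working shown to 4 dp, full precision carried).
H' = −Σ pᵢ ln pᵢ = −((-0.1688) + (-0.3502) + (-0.3327) + (-0.2544) + (-0.0782)) = 1.1845.
With S = 5 species, ln S = 1.6094, so J = 1.1845/1.6094 = 0.7359, i.e. 0.74 to 2 decimal places.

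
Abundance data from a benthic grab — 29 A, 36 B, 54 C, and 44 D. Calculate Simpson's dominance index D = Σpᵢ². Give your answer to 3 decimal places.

0.263

Total N = 29+36+54+44 = 163, so the proportions are 0.17791, 0.22086, 0.33129, 0.26994 (working shown to 5 dp, full precision carried).
D = 0.17791² + 0.22086² + 0.33129² + 0.26994² = 0.03165 + 0.04878 + 0.10975 + 0.07287 = 0.26305.
To 3 decimal places, D = 0.263.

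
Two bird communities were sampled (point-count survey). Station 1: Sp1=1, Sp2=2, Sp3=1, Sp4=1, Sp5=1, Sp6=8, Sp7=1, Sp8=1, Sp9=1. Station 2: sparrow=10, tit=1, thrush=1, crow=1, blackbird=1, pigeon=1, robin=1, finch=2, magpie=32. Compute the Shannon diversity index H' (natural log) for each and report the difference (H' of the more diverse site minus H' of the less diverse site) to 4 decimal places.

Station 1: N=17, proportions 0.058824, 0.117647, 0.058824, 0.058824, 0.058824, 0.470588, 0.058824, 0.058824, 0.058824, giving H' = 1.773106 (working shown to 6 dp, full precision carried).
Station 2: N=50, proportions 0.2, 0.02, 0.02, 0.02, 0.02, 0.02, 0.02, 0.04, 0.64, giving H' = 1.205709.
Difference = |1.773106 − 1.205709| = 0.567397, i.e. 0.5674 to 4 decimal places.

0.5674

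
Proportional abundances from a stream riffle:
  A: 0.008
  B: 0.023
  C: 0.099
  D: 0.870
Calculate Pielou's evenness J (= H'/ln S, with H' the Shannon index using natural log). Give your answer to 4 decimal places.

H' = −Σ pᵢ ln pᵢ = −((-0.038627) + (-0.086762) + (-0.228951) + (-0.121158)) = 0.475497 (working shown to 6 dp, full precision carried).
With S = 4 species, ln S = 1.386294, so J = 0.475497/1.386294 = 0.342999, i.e. 0.3430 to 4 decimal places.

0.3430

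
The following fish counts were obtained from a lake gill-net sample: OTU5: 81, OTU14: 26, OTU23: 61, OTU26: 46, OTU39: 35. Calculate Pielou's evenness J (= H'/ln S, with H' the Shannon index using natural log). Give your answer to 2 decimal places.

Total N = 81+26+61+46+35 = 249, so the proportions are 0.3253, 0.1044, 0.245, 0.1847, 0.1406 (working shown to 4 dp, full precision carried).
H' = −Σ pᵢ ln pᵢ = −((-0.3653) + (-0.2359) + (-0.3446) + (-0.3120) + (-0.2758)) = 1.5336.
With S = 5 species, ln S = 1.6094, so J = 1.5336/1.6094 = 0.9529, i.e. 0.95 to 2 decimal places.

0.95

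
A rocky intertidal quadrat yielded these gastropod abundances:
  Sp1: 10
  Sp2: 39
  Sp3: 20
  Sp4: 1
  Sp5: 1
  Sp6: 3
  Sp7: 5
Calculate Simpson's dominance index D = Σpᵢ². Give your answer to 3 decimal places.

Total N = 10+39+20+1+1+3+5 = 79, so the proportions are 0.12658, 0.49367, 0.25316, 0.01266, 0.01266, 0.03797, 0.06329 (working shown to 5 dp, full precision carried).
D = 0.12658² + 0.49367² + 0.25316² + 0.01266² + 0.01266² + 0.03797² + 0.06329² = 0.01602 + 0.24371 + 0.06409 + 0.00016 + 0.00016 + 0.00144 + 0.00401 = 0.32959.
To 3 decimal places, D = 0.330.

0.330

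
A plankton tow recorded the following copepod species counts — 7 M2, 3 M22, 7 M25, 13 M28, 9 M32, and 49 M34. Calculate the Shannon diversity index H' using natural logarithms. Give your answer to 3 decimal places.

1.360

Total N = 7+3+7+13+9+49 = 88, so the proportions are 0.07955, 0.03409, 0.07955, 0.14773, 0.10227, 0.55682 (working shown to 5 dp, full precision carried).
Each pᵢ ln pᵢ term: 0.07955×(-2.53143)=-0.20136, 0.03409×(-3.37872)=-0.11518, 0.07955×(-2.53143)=-0.20136, 0.14773×(-1.91239)=-0.28251, 0.10227×(-2.28011)=-0.23319, 0.55682×(-0.58552)=-0.32603.
Sum = -1.35964, so H' = 1.360.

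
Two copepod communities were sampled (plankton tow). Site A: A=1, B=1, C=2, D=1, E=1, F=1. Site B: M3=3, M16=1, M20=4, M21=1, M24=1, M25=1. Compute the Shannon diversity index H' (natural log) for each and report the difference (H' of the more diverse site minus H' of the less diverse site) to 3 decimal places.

0.154

Site A: N=7, proportions 0.14286, 0.14286, 0.28571, 0.14286, 0.14286, 0.14286, giving H' = 1.74787 (working shown to 5 dp, full precision carried).
Site B: N=11, proportions 0.27273, 0.09091, 0.36364, 0.09091, 0.09091, 0.09091, giving H' = 1.59417.
Difference = |1.74787 − 1.59417| = 0.15370, i.e. 0.154 to 3 decimal places.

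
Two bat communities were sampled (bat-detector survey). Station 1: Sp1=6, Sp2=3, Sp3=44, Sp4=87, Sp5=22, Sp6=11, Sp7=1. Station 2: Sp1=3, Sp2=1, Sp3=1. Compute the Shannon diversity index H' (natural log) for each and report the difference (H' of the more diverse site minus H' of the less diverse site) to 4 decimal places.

0.3958

Station 1: N=174, proportions 0.034483, 0.017241, 0.252874, 0.5, 0.126437, 0.063218, 0.005747, giving H' = 1.346041 (working shown to 6 dp, full precision carried).
Station 2: N=5, proportions 0.6, 0.2, 0.2, giving H' = 0.950271.
Difference = |1.346041 − 0.950271| = 0.395770, i.e. 0.3958 to 4 decimal places.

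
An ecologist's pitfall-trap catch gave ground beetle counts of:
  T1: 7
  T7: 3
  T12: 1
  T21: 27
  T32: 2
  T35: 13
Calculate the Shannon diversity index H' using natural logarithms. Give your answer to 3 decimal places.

1.317

Total N = 7+3+1+27+2+13 = 53, so the proportions are 0.13208, 0.0566, 0.01887, 0.50943, 0.03774, 0.24528 (working shown to 5 dp, full precision carried).
Each pᵢ ln pᵢ term: 0.13208×(-2.02438)=-0.26737, 0.0566×(-2.87168)=-0.16255, 0.01887×(-3.97029)=-0.07491, 0.50943×(-0.67446)=-0.34359, 0.03774×(-3.27714)=-0.12367, 0.24528×(-1.40534)=-0.34471.
Sum = -1.31679, so H' = 1.317.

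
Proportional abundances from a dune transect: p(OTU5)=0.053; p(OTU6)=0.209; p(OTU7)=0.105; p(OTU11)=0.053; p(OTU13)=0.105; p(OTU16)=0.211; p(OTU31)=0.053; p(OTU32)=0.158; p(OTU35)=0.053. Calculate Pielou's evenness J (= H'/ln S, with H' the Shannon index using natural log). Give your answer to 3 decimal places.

H' = −Σ pᵢ ln pᵢ = −((-0.15569) + (-0.32717) + (-0.23665) + (-0.15569) + (-0.23665) + (-0.32829) + (-0.15569) + (-0.29154) + (-0.15569)) = 2.04304 (working shown to 5 dp, full precision carried).
With S = 9 species, ln S = 2.19722, so J = 2.04304/2.19722 = 0.92983, i.e. 0.930 to 3 decimal places.

0.930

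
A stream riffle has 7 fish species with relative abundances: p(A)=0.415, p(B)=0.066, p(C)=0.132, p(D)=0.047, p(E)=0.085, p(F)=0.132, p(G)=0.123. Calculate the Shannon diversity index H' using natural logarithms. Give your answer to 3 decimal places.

Each pᵢ ln pᵢ term (working shown to 5 dp, full precision carried): 0.415×(-0.87948)=-0.36498, 0.066×(-2.71810)=-0.17939, 0.132×(-2.02495)=-0.26729, 0.047×(-3.05761)=-0.14371, 0.085×(-2.46510)=-0.20953, 0.132×(-2.02495)=-0.26729, 0.123×(-2.09557)=-0.25776.
Sum = -1.68996, so H' = 1.690.

1.690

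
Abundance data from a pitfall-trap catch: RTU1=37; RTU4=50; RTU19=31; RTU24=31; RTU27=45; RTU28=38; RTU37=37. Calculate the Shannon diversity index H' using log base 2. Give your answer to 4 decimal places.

Total N = 37+50+31+31+45+38+37 = 269, so the proportions are 0.137546, 0.185874, 0.115242, 0.115242, 0.167286, 0.141264, 0.137546 (working shown to 6 dp, full precision carried).
Each pᵢ log₂ pᵢ term: 0.137546×(-2.862009)=-0.393659, 0.185874×(-2.427606)=-0.451228, 0.115242×(-3.117266)=-0.359239, 0.115242×(-3.117266)=-0.359239, 0.167286×(-2.579609)=-0.431533, 0.141264×(-2.823535)=-0.398864, 0.137546×(-2.862009)=-0.393659.
Sum = -2.787421, so H' = 2.7874.

2.7874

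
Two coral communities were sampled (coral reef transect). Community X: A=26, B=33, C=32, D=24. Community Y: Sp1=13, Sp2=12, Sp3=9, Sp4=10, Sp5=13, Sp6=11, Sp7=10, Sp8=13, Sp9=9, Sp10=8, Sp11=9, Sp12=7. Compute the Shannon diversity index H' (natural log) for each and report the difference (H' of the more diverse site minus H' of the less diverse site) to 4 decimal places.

Community X: N=115, proportions 0.22608696, 0.28695652, 0.27826087, 0.20869565, giving H' = 1.37734865 (working shown to 8 dp, full precision carried).
Community Y: N=124, proportions 0.10483871, 0.09677419, 0.07258065, 0.08064516, 0.10483871, 0.08870968, 0.08064516, 0.10483871, 0.07258065, 0.06451613, 0.07258065, 0.05645161, giving H' = 2.46655236.
Difference = |1.37734865 − 2.46655236| = 1.08920371, i.e. 1.0892 to 4 decimal places.

1.0892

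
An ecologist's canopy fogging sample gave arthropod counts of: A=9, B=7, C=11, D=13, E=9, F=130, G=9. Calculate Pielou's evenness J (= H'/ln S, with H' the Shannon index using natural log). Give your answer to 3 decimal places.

0.599

Total N = 9+7+11+13+9+130+9 = 188, so the proportions are 0.04787, 0.03723, 0.05851, 0.06915, 0.04787, 0.69149, 0.04787 (working shown to 5 dp, full precision carried).
H' = −Σ pᵢ ln pᵢ = −((-0.14549) + (-0.12252) + (-0.16609) + (-0.18473) + (-0.14549) + (-0.25510) + (-0.14549)) = 1.16491.
With S = 7 species, ln S = 1.94591, so J = 1.16491/1.94591 = 0.59865, i.e. 0.599 to 3 decimal places.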